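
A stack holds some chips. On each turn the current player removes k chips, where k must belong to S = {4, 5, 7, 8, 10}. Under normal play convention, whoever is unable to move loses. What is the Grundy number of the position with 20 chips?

n :  0  1  2  3  4  5  6  7  8  9 10 11 12 13 14 15 16 17 18 19 20
G :  0  0  0  0  1  1  1  1  2  2  2  2  3  3  0  0  0  0  1  1  1

1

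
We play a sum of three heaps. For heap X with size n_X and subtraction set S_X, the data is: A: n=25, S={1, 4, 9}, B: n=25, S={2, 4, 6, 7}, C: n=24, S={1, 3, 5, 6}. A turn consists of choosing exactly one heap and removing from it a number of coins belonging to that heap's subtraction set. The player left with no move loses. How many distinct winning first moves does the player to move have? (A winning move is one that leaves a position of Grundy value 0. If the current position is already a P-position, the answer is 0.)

3

Heap A, S = {1, 4, 9}:
n :  0  1  2  3  4  5  6  7  8  9 10 11 12 13 14 15 16 17 18 19 20 21 22 23 24 25
G :  0  1  0  1  2  0  1  0  1  2  0  1  0  1  2  0  1  0  1  2  0  1  0  1  2  0
G_A(25) = 0.
Heap B, S = {2, 4, 6, 7}:
n :  0  1  2  3  4  5  6  7  8  9 10 11 12 13 14 15 16 17 18 19 20 21 22 23 24 25
G :  0  0  1  1  2  2  3  3  4  0  0  1  1  2  2  3  3  4  0  0  1  1  2  2  3  3
G_B(25) = 3.
Heap C, S = {1, 3, 5, 6}:
n :  0  1  2  3  4  5  6  7  8  9 10 11 12 13 14 15 16 17 18 19 20 21 22 23 24
G :  0  1  0  1  0  1  2  3  2  3  2  0  1  0  1  0  1  2  3  2  3  2  0  1  0
G_C(24) = 0.
Combined Grundy value = 0 ⊕ 3 ⊕ 0 = 3.
A winning move leaves total XOR = 0, i.e. changes one component's Grundy value g to g ⊕ X where X is the current total.
Heap A: need g' = 0⊕3 = 3. Options: 25−1→G=2, 25−4→G=1, 25−9→G=1. Hits: 0.
Heap B: need g' = 3⊕3 = 0. Options: 25−2→G=2, 25−4→G=1, 25−6→G=0, 25−7→G=0. Hits: 2.
Heap C: need g' = 0⊕3 = 3. Options: 24−1→G=1, 24−3→G=2, 24−5→G=2, 24−6→G=3. Hits: 1.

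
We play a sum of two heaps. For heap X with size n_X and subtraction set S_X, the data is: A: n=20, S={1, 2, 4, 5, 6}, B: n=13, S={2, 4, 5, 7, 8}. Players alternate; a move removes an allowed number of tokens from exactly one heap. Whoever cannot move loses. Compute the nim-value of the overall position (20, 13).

1

Heap A, S = {1, 2, 4, 5, 6}:
n :  0  1  2  3  4  5  6  7  8  9 10 11 12 13 14 15 16 17 18 19 20
G :  0  1  2  0  1  2  3  4  5  3  0  1  2  0  1  2  3  4  5  3  0
G_A(20) = 0.
Heap B, S = {2, 4, 5, 7, 8}:
G(0) = 0
G(1) = mex{} = 0
G(2) = mex{0} = 1
G(3) = mex{0} = 1
G(4) = mex{1,0} = 2
G(5) = mex{1,0,0} = 2
G(6) = mex{2,1,0} = 3
G(7) = mex{2,1,1,0} = 3
G(8) = mex{3,2,1,0,0} = 4
G(9) = mex{3,2,2,1,0} = 4
G(10) = mex{4,3,2,1,1} = 0
G(11) = mex{4,3,3,2,1} = 0
G(12) = mex{0,4,3,2,2} = 1
G(13) = mex{0,4,4,3,2} = 1
G_B(13) = 1.
Combined Grundy value = 0 ⊕ 1 = 1.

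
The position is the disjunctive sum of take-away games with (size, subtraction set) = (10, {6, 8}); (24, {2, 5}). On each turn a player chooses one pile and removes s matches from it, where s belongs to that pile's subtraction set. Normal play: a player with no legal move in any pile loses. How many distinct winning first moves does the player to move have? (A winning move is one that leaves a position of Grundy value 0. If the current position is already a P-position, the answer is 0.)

0

Pile A, S = {6, 8}:
n :  0  1  2  3  4  5  6  7  8  9 10
G :  0  0  0  0  0  0  1  1  1  1  1
G_A(10) = 1.
Pile B, S = {2, 5}:
n :  0  1  2  3  4  5  6  7  8  9 10 11 12 13 14 15 16 17 18 19 20 21 22 23 24
G :  0  0  1  1  0  2  1  0  0  1  1  0  2  1  0  0  1  1  0  2  1  0  0  1  1
G_B(24) = 1.
Combined Grundy value = 1 ⊕ 1 = 0.
A winning move leaves total XOR = 0, i.e. changes one component's Grundy value g to g ⊕ X where X is the current total.
Pile A: target g' = 1⊕0 = 1, but every legal move changes the Grundy value (mex property), so 0 moves.
Pile B: target g' = 1⊕0 = 1, but every legal move changes the Grundy value (mex property), so 0 moves.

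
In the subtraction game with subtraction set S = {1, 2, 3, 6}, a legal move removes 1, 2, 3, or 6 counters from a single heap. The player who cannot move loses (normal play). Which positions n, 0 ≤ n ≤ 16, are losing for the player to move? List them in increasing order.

0, 4, 8, 12, 16

n :  0  1  2  3  4  5  6  7  8  9 10 11 12 13 14 15 16
G :  0  1  2  3  0  1  2  3  0  1  2  3  0  1  2  3  0
P-positions are exactly the n with G(n) = 0.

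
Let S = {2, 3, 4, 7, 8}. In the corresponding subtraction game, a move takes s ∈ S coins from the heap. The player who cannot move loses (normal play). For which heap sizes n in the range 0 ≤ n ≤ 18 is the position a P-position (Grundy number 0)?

0, 1, 6, 11, 12, 17

G(0) = 0
G(1) = mex{} = 0
G(2) = mex{0} = 1
G(3) = mex{0,0} = 1
G(4) = mex{1,0,0} = 2
G(5) = mex{1,1,0} = 2
G(6) = mex{2,1,1} = 0
G(7) = mex{2,2,1,0} = 3
G(8) = mex{0,2,2,0,0} = 1
G(9) = mex{3,0,2,1,0} = 4
G(10) = mex{1,3,0,1,1} = 2
G(11) = mex{4,1,3,2,1} = 0
G(12) = mex{2,4,1,2,2} = 0
G(13) = mex{0,2,4,0,2} = 1
G(14) = mex{0,0,2,3,0} = 1
G(15) = mex{1,0,0,1,3} = 2
G(16) = mex{1,1,0,4,1} = 2
G(17) = mex{2,1,1,2,4} = 0
G(18) = mex{2,2,1,0,2} = 3
P-positions are exactly the n with G(n) = 0.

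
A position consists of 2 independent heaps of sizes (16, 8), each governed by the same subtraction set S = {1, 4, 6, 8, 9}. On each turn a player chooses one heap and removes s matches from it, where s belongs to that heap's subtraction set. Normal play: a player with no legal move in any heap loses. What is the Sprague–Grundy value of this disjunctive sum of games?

3

All heaps use S = {1, 4, 6, 8, 9}:
G(0) = 0
G(1) = mex{0} = 1
G(2) = mex{1} = 0
G(3) = mex{0} = 1
G(4) = mex{1,0} = 2
G(5) = mex{2,1} = 0
G(6) = mex{0,0,0} = 1
G(7) = mex{1,1,1} = 0
G(8) = mex{0,2,0,0} = 1
G(9) = mex{1,0,1,1,0} = 2
G(10) = mex{2,1,2,0,1} = 3
G(11) = mex{3,0,0,1,0} = 2
G(12) = mex{2,1,1,2,1} = 0
G(13) = mex{0,2,0,0,2} = 1
G(14) = mex{1,3,1,1,0} = 2
G(15) = mex{2,2,2,0,1} = 3
G(16) = mex{3,0,3,1,0} = 2
Heap A: G(16) = 2.
Heap B: G(8) = 1.
Combined Grundy value = 2 ⊕ 1 = 3.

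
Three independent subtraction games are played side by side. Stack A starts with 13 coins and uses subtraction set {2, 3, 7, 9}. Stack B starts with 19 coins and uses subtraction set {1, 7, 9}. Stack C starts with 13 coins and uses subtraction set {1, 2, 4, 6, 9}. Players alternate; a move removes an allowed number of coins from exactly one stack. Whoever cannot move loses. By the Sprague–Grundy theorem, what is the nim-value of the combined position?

Stack A, S = {2, 3, 7, 9}:
n :  0  1  2  3  4  5  6  7  8  9 10 11 12 13
G :  0  0  1  1  2  0  0  1  1  2  2  0  3  1
G_A(13) = 1.
Stack B, S = {1, 7, 9}:
n :  0  1  2  3  4  5  6  7  8  9 10 11 12 13 14 15 16 17 18 19
G :  0  1  0  1  0  1  0  1  0  1  0  1  0  1  0  1  0  1  0  1
G_B(19) = 1.
Stack C, S = {1, 2, 4, 6, 9}:
n :  0  1  2  3  4  5  6  7  8  9 10 11 12 13
G :  0  1  2  0  1  2  3  4  0  1  2  0  1  2
G_C(13) = 2.
Combined Grundy value = 1 ⊕ 1 ⊕ 2 = 2.

2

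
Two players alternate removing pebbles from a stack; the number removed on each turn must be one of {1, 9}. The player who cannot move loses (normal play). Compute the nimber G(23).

1

n :  0  1  2  3  4  5  6  7  8  9 10 11 12 13 14 15 16 17 18 19 20 21 22 23
G :  0  1  0  1  0  1  0  1  0  1  0  1  0  1  0  1  0  1  0  1  0  1  0  1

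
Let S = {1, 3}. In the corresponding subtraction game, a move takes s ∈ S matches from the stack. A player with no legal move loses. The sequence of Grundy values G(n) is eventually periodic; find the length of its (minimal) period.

G(0) = 0
G(1) = mex{0} = 1
G(2) = mex{1} = 0
G(3) = mex{0,0} = 1
G(4) = mex{1,1} = 0
G(5) = mex{0,0} = 1
G(6) = mex{1,1} = 0
G(7) = mex{0,0} = 1
G(8) = mex{1,1} = 0
G(9) = mex{0,0} = 1
G(10) = mex{1,1} = 0
G(11) = mex{0,0} = 1
G(12) = mex{1,1} = 0
G(13) = mex{0,0} = 1
G(14) = mex{1,1} = 0
G(n+2) = G(n) holds for n = 0,…,2 (a full window of length max(S) = 3), so the sequence is purely periodic with period 2.

2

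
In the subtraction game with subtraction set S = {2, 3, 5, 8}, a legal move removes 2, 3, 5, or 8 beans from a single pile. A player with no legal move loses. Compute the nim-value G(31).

G(0) = 0
G(1) = mex{} = 0
G(2) = mex{0} = 1
G(3) = mex{0,0} = 1
G(4) = mex{1,0} = 2
G(5) = mex{1,1,0} = 2
G(6) = mex{2,1,0} = 3
G(7) = mex{2,2,1} = 0
G(8) = mex{3,2,1,0} = 4
G(9) = mex{0,3,2,0} = 1
G(10) = mex{4,0,2,1} = 3
G(11) = mex{1,4,3,1} = 0
G(12) = mex{3,1,0,2} = 4
G(13) = mex{0,3,4,2} = 1
G(14) = mex{4,0,1,3} = 2
G(15) = mex{1,4,3,0} = 2
G(16) = mex{2,1,0,4} = 3
G(17) = mex{2,2,4,1} = 0
G(18) = mex{3,2,1,3} = 0
G(19) = mex{0,3,2,0} = 1
G(20) = mex{0,0,2,4} = 1
G(21) = mex{1,0,3,1} = 2
G(22) = mex{1,1,0,2} = 3
G(23) = mex{2,1,0,2} = 3
G(24) = mex{3,2,1,3} = 0
G(25) = mex{3,3,1,0} = 2
G(26) = mex{0,3,2,0} = 1
G(27) = mex{2,0,3,1} = 4
G(28) = mex{1,2,3,1} = 0
G(29) = mex{4,1,0,2} = 3
G(30) = mex{0,4,2,3} = 1
G(31) = mex{3,0,1,3} = 2

2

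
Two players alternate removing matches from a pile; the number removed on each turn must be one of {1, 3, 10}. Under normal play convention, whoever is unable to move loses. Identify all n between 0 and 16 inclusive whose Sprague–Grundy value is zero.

0, 2, 4, 6, 8, 13, 15

n :  0  1  2  3  4  5  6  7  8  9 10 11 12 13 14 15 16
G :  0  1  0  1  0  1  0  1  0  1  2  3  2  0  1  0  1
P-positions are exactly the n with G(n) = 0.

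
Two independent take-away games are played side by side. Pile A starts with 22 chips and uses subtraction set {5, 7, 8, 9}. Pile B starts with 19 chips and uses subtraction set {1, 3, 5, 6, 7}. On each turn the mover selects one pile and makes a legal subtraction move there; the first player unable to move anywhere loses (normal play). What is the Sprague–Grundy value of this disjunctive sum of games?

Pile A, S = {5, 7, 8, 9}:
n :  0  1  2  3  4  5  6  7  8  9 10 11 12 13 14 15 16 17 18 19 20 21 22
G :  0  0  0  0  0  1  1  1  1  1  2  2  2  2  0  0  0  0  0  1  1  1  1
G_A(22) = 1.
Pile B, S = {1, 3, 5, 6, 7}:
G(0) = 0
G(1) = mex{0} = 1
G(2) = mex{1} = 0
G(3) = mex{0,0} = 1
G(4) = mex{1,1} = 0
G(5) = mex{0,0,0} = 1
G(6) = mex{1,1,1,0} = 2
G(7) = mex{2,0,0,1,0} = 3
G(8) = mex{3,1,1,0,1} = 2
G(9) = mex{2,2,0,1,0} = 3
G(10) = mex{3,3,1,0,1} = 2
G(11) = mex{2,2,2,1,0} = 3
G(12) = mex{3,3,3,2,1} = 0
G(13) = mex{0,2,2,3,2} = 1
G(14) = mex{1,3,3,2,3} = 0
G(15) = mex{0,0,2,3,2} = 1
G(16) = mex{1,1,3,2,3} = 0
G(17) = mex{0,0,0,3,2} = 1
G(18) = mex{1,1,1,0,3} = 2
G(19) = mex{2,0,0,1,0} = 3
G_B(19) = 3.
Combined Grundy value = 1 ⊕ 3 = 2.

2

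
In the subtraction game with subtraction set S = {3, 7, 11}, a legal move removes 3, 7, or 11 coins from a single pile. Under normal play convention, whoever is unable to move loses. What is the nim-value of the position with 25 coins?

n :  0  1  2  3  4  5  6  7  8  9 10 11 12 13 14 15 16 17 18 19 20 21 22 23 24 25
G :  0  0  0  1  1  1  0  2  2  1  0  3  2  1  0  0  0  1  1  1  0  2  2  1  0  3

3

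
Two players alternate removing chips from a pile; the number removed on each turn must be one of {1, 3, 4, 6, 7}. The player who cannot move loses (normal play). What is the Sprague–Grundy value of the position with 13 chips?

n :  0  1  2  3  4  5  6  7  8  9 10 11 12 13
G :  0  1  0  1  2  3  2  3  4  5  0  1  0  1

1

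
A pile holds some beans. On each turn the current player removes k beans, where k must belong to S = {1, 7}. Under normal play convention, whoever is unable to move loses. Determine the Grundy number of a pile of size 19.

G(0) = 0
G(1) = mex{0} = 1
G(2) = mex{1} = 0
G(3) = mex{0} = 1
G(4) = mex{1} = 0
G(5) = mex{0} = 1
G(6) = mex{1} = 0
G(7) = mex{0,0} = 1
G(8) = mex{1,1} = 0
G(9) = mex{0,0} = 1
G(10) = mex{1,1} = 0
G(11) = mex{0,0} = 1
G(12) = mex{1,1} = 0
G(13) = mex{0,0} = 1
G(14) = mex{1,1} = 0
G(15) = mex{0,0} = 1
G(16) = mex{1,1} = 0
G(17) = mex{0,0} = 1
G(18) = mex{1,1} = 0
G(19) = mex{0,0} = 1

1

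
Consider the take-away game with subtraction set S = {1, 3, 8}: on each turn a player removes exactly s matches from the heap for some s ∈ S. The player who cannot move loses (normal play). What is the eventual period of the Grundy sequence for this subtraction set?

G(0) = 0
G(1) = mex{0} = 1
G(2) = mex{1} = 0
G(3) = mex{0,0} = 1
G(4) = mex{1,1} = 0
G(5) = mex{0,0} = 1
G(6) = mex{1,1} = 0
G(7) = mex{0,0} = 1
G(8) = mex{1,1,0} = 2
G(9) = mex{2,0,1} = 3
G(10) = mex{3,1,0} = 2
G(11) = mex{2,2,1} = 0
G(12) = mex{0,3,0} = 1
G(13) = mex{1,2,1} = 0
G(14) = mex{0,0,0} = 1
G(15) = mex{1,1,1} = 0
G(16) = mex{0,0,2} = 1
G(17) = mex{1,1,3} = 0
G(18) = mex{0,0,2} = 1
G(19) = mex{1,1,0} = 2
G(20) = mex{2,0,1} = 3
G(21) = mex{3,1,0} = 2
G(22) = mex{2,2,1} = 0
G(23) = mex{0,3,0} = 1
G(n+11) = G(n) holds for n = 0,…,7 (a full window of length max(S) = 8), so the sequence is purely periodic with period 11.

11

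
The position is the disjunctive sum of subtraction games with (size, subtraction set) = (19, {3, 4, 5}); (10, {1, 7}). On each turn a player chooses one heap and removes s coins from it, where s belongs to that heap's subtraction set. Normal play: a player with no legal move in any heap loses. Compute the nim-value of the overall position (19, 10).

Heap A, S = {3, 4, 5}:
n :  0  1  2  3  4  5  6  7  8  9 10 11 12 13 14 15 16 17 18 19
G :  0  0  0  1  1  1  2  2  0  0  0  1  1  1  2  2  0  0  0  1
G_A(19) = 1.
Heap B, S = {1, 7}:
G(0) = 0
G(1) = mex{0} = 1
G(2) = mex{1} = 0
G(3) = mex{0} = 1
G(4) = mex{1} = 0
G(5) = mex{0} = 1
G(6) = mex{1} = 0
G(7) = mex{0,0} = 1
G(8) = mex{1,1} = 0
G(9) = mex{0,0} = 1
G(10) = mex{1,1} = 0
G_B(10) = 0.
Combined Grundy value = 1 ⊕ 0 = 1.

1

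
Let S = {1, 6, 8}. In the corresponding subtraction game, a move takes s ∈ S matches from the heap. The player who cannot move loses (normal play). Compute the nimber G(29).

n :  0  1  2  3  4  5  6  7  8  9 10 11 12 13 14 15 16 17 18 19 20 21 22 23 24 25 26 27 28 29
G :  0  1  0  1  0  1  2  0  1  0  1  0  1  2  0  1  0  1  0  1  2  0  1  0  1  0  1  2  0  1

1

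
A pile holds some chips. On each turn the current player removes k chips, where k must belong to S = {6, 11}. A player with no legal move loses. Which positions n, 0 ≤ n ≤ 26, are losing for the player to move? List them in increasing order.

0, 1, 2, 3, 4, 5, 17, 18, 19, 20, 21, 22

G(0) = 0
G(1) = mex{} = 0
G(2) = mex{} = 0
G(3) = mex{} = 0
G(4) = mex{} = 0
G(5) = mex{} = 0
G(6) = mex{0} = 1
G(7) = mex{0} = 1
G(8) = mex{0} = 1
G(9) = mex{0} = 1
G(10) = mex{0} = 1
G(11) = mex{0,0} = 1
G(12) = mex{1,0} = 2
G(13) = mex{1,0} = 2
G(14) = mex{1,0} = 2
G(15) = mex{1,0} = 2
G(16) = mex{1,0} = 2
G(17) = mex{1,1} = 0
G(18) = mex{2,1} = 0
G(19) = mex{2,1} = 0
G(20) = mex{2,1} = 0
G(21) = mex{2,1} = 0
G(22) = mex{2,1} = 0
G(23) = mex{0,2} = 1
G(24) = mex{0,2} = 1
G(25) = mex{0,2} = 1
G(26) = mex{0,2} = 1
P-positions are exactly the n with G(n) = 0.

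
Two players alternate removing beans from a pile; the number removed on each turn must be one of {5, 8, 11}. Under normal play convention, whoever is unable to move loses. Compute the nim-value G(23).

n :  0  1  2  3  4  5  6  7  8  9 10 11 12 13 14 15 16 17 18 19 20 21 22 23
G :  0  0  0  0  0  1  1  1  1  1  2  2  2  2  2  3  0  0  0  0  0  1  1  1

1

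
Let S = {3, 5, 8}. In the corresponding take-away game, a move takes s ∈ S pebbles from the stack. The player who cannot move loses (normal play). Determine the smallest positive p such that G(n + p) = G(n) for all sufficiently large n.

n :  0  1  2  3  4  5  6  7  8  9 10 11 12 13 14 15 16 17 18 19 20 21 22 23
G :  0  0  0  1  1  1  2  2  2  3  3  0  0  0  1  1  1  2  2  2  3  3  0  0
G(n+11) = G(n) holds for n = 0,…,7 (a full window of length max(S) = 8), so the sequence is purely periodic with period 11.

11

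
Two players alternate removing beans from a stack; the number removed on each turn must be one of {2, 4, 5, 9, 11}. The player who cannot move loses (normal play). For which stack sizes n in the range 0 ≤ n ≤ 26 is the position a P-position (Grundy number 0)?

n :  0  1  2  3  4  5  6  7  8  9 10 11 12 13 14 15 16 17 18 19 20 21 22 23 24 25 26
G :  0  0  1  1  2  2  3  0  0  1  1  2  2  3  0  0  1  1  2  2  3  0  0  1  1  2  2
P-positions are exactly the n with G(n) = 0.

0, 1, 7, 8, 14, 15, 21, 22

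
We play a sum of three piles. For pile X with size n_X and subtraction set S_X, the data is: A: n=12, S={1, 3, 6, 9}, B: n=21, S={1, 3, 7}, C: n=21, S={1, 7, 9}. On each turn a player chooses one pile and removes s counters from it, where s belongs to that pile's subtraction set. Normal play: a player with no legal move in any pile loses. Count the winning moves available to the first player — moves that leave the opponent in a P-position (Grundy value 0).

Pile A, S = {1, 3, 6, 9}:
n :  0  1  2  3  4  5  6  7  8  9 10 11 12
G :  0  1  0  1  0  1  2  3  2  3  2  3  0
G_A(12) = 0.
Pile B, S = {1, 3, 7}:
n :  0  1  2  3  4  5  6  7  8  9 10 11 12 13 14 15 16 17 18 19 20 21
G :  0  1  0  1  0  1  0  1  0  1  0  1  0  1  0  1  0  1  0  1  0  1
G_B(21) = 1.
Pile C, S = {1, 7, 9}:
G(0) = 0
G(1) = mex{0} = 1
G(2) = mex{1} = 0
G(3) = mex{0} = 1
G(4) = mex{1} = 0
G(5) = mex{0} = 1
G(6) = mex{1} = 0
G(7) = mex{0,0} = 1
G(8) = mex{1,1} = 0
G(9) = mex{0,0,0} = 1
G(10) = mex{1,1,1} = 0
G(11) = mex{0,0,0} = 1
G(12) = mex{1,1,1} = 0
G(13) = mex{0,0,0} = 1
G(14) = mex{1,1,1} = 0
G(15) = mex{0,0,0} = 1
G(16) = mex{1,1,1} = 0
G(17) = mex{0,0,0} = 1
G(18) = mex{1,1,1} = 0
G(19) = mex{0,0,0} = 1
G(20) = mex{1,1,1} = 0
G(21) = mex{0,0,0} = 1
G_C(21) = 1.
Combined Grundy value = 0 ⊕ 1 ⊕ 1 = 0.
A winning move leaves total XOR = 0, i.e. changes one component's Grundy value g to g ⊕ X where X is the current total.
Pile A: target g' = 0⊕0 = 0, but every legal move changes the Grundy value (mex property), so 0 moves.
Pile B: target g' = 1⊕0 = 1, but every legal move changes the Grundy value (mex property), so 0 moves.
Pile C: target g' = 1⊕0 = 1, but every legal move changes the Grundy value (mex property), so 0 moves.

0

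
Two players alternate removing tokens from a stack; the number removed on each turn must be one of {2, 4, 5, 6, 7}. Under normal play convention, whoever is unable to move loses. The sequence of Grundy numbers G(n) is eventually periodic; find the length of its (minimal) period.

9

n :  0  1  2  3  4  5  6  7  8  9 10 11 12 13 14 15 16 17 18 19
G :  0  0  1  1  2  2  3  3  4  0  0  1  1  2  2  3  3  4  0  0
G(n+9) = G(n) holds for n = 0,…,6 (a full window of length max(S) = 7), so the sequence is purely periodic with period 9.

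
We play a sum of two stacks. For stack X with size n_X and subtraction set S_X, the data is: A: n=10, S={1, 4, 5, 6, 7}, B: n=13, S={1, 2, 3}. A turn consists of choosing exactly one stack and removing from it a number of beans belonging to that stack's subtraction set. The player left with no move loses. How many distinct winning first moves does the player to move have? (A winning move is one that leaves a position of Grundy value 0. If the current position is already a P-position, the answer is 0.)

Stack A, S = {1, 4, 5, 6, 7}:
n :  0  1  2  3  4  5  6  7  8  9 10
G :  0  1  0  1  2  3  2  3  4  5  0
G_A(10) = 0.
Stack B, S = {1, 2, 3}:
G(0) = 0
G(1) = mex{0} = 1
G(2) = mex{1,0} = 2
G(3) = mex{2,1,0} = 3
G(4) = mex{3,2,1} = 0
G(5) = mex{0,3,2} = 1
G(6) = mex{1,0,3} = 2
G(7) = mex{2,1,0} = 3
G(8) = mex{3,2,1} = 0
G(9) = mex{0,3,2} = 1
G(10) = mex{1,0,3} = 2
G(11) = mex{2,1,0} = 3
G(12) = mex{3,2,1} = 0
G(13) = mex{0,3,2} = 1
G_B(13) = 1.
Combined Grundy value = 0 ⊕ 1 = 1.
A winning move leaves total XOR = 0, i.e. changes one component's Grundy value g to g ⊕ X where X is the current total.
Stack A: need g' = 0⊕1 = 1. Options: 10−1→G=5, 10−4→G=2, 10−5→G=3, 10−6→G=2, 10−7→G=1. Hits: 1.
Stack B: need g' = 1⊕1 = 0. Options: 13−1→G=0, 13−2→G=3, 13−3→G=2. Hits: 1.

2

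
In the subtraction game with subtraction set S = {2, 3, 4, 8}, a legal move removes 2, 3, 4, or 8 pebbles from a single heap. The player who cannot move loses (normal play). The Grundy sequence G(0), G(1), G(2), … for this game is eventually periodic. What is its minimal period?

6

G(0) = 0
G(1) = mex{} = 0
G(2) = mex{0} = 1
G(3) = mex{0,0} = 1
G(4) = mex{1,0,0} = 2
G(5) = mex{1,1,0} = 2
G(6) = mex{2,1,1} = 0
G(7) = mex{2,2,1} = 0
G(8) = mex{0,2,2,0} = 1
G(9) = mex{0,0,2,0} = 1
G(10) = mex{1,0,0,1} = 2
G(11) = mex{1,1,0,1} = 2
G(12) = mex{2,1,1,2} = 0
G(13) = mex{2,2,1,2} = 0
G(14) = mex{0,2,2,0} = 1
G(15) = mex{0,0,2,0} = 1
G(n+6) = G(n) holds for n = 0,…,7 (a full window of length max(S) = 8), so the sequence is purely periodic with period 6.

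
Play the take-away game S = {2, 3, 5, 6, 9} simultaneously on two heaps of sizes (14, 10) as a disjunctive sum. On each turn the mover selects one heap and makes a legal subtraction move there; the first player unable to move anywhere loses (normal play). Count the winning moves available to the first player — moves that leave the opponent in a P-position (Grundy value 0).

All heaps use S = {2, 3, 5, 6, 9}:
G(0) = 0
G(1) = mex{} = 0
G(2) = mex{0} = 1
G(3) = mex{0,0} = 1
G(4) = mex{1,0} = 2
G(5) = mex{1,1,0} = 2
G(6) = mex{2,1,0,0} = 3
G(7) = mex{2,2,1,0} = 3
G(8) = mex{3,2,1,1} = 0
G(9) = mex{3,3,2,1,0} = 4
G(10) = mex{0,3,2,2,0} = 1
G(11) = mex{4,0,3,2,1} = 5
G(12) = mex{1,4,3,3,1} = 0
G(13) = mex{5,1,0,3,2} = 4
G(14) = mex{0,5,4,0,2} = 1
Heap A: G(14) = 1.
Heap B: G(10) = 1.
Combined Grundy value = 1 ⊕ 1 = 0.
A winning move leaves total XOR = 0, i.e. changes one component's Grundy value g to g ⊕ X where X is the current total.
Heap A: target g' = 1⊕0 = 1, but every legal move changes the Grundy value (mex property), so 0 moves.
Heap B: target g' = 1⊕0 = 1, but every legal move changes the Grundy value (mex property), so 0 moves.

0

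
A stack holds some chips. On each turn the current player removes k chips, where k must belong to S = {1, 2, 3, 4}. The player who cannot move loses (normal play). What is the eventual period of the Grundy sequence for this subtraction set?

n :  0  1  2  3  4  5  6  7  8  9 10 11 12 13 14
G :  0  1  2  3  4  0  1  2  3  4  0  1  2  3  4
G(n+5) = G(n) holds for n = 0,…,3 (a full window of length max(S) = 4), so the sequence is purely periodic with period 5.

5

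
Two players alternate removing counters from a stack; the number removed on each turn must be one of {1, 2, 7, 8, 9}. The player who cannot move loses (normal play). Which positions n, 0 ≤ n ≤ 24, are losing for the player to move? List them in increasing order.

n :  0  1  2  3  4  5  6  7  8  9 10 11 12 13 14 15 16 17 18 19 20 21 22 23 24
G :  0  1  2  0  1  2  0  1  2  3  4  5  3  4  5  3  0  1  2  0  1  2  0  1  2
P-positions are exactly the n with G(n) = 0.

0, 3, 6, 16, 19, 22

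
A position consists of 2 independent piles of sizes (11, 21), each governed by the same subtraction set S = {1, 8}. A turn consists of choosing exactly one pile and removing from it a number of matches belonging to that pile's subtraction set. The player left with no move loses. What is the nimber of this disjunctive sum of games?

All piles use S = {1, 8}:
G(0) = 0
G(1) = mex{0} = 1
G(2) = mex{1} = 0
G(3) = mex{0} = 1
G(4) = mex{1} = 0
G(5) = mex{0} = 1
G(6) = mex{1} = 0
G(7) = mex{0} = 1
G(8) = mex{1,0} = 2
G(9) = mex{2,1} = 0
G(10) = mex{0,0} = 1
G(11) = mex{1,1} = 0
G(12) = mex{0,0} = 1
G(13) = mex{1,1} = 0
G(14) = mex{0,0} = 1
G(15) = mex{1,1} = 0
G(16) = mex{0,2} = 1
G(17) = mex{1,0} = 2
G(18) = mex{2,1} = 0
G(19) = mex{0,0} = 1
G(20) = mex{1,1} = 0
G(21) = mex{0,0} = 1
Pile A: G(11) = 0.
Pile B: G(21) = 1.
Combined Grundy value = 0 ⊕ 1 = 1.

1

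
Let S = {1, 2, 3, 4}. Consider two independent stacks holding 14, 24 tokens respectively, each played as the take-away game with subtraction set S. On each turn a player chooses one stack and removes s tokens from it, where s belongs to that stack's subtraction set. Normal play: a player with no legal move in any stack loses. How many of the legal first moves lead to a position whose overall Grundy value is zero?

All stacks use S = {1, 2, 3, 4}:
G(0) = 0
G(1) = mex{0} = 1
G(2) = mex{1,0} = 2
G(3) = mex{2,1,0} = 3
G(4) = mex{3,2,1,0} = 4
G(5) = mex{4,3,2,1} = 0
G(6) = mex{0,4,3,2} = 1
G(7) = mex{1,0,4,3} = 2
G(8) = mex{2,1,0,4} = 3
G(9) = mex{3,2,1,0} = 4
G(10) = mex{4,3,2,1} = 0
G(11) = mex{0,4,3,2} = 1
G(12) = mex{1,0,4,3} = 2
G(13) = mex{2,1,0,4} = 3
G(14) = mex{3,2,1,0} = 4
G(15) = mex{4,3,2,1} = 0
G(16) = mex{0,4,3,2} = 1
G(17) = mex{1,0,4,3} = 2
G(18) = mex{2,1,0,4} = 3
G(19) = mex{3,2,1,0} = 4
G(20) = mex{4,3,2,1} = 0
G(21) = mex{0,4,3,2} = 1
G(22) = mex{1,0,4,3} = 2
G(23) = mex{2,1,0,4} = 3
G(24) = mex{3,2,1,0} = 4
Stack A: G(14) = 4.
Stack B: G(24) = 4.
Combined Grundy value = 4 ⊕ 4 = 0.
A winning move leaves total XOR = 0, i.e. changes one component's Grundy value g to g ⊕ X where X is the current total.
Stack A: target g' = 4⊕0 = 4, but every legal move changes the Grundy value (mex property), so 0 moves.
Stack B: target g' = 4⊕0 = 4, but every legal move changes the Grundy value (mex property), so 0 moves.

0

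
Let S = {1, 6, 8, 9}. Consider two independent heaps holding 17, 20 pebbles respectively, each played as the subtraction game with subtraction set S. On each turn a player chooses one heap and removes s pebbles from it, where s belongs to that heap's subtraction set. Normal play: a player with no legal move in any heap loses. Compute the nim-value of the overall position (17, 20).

All heaps use S = {1, 6, 8, 9}:
n :  0  1  2  3  4  5  6  7  8  9 10 11 12 13 14 15 16 17 18 19 20
G :  0  1  0  1  0  1  2  0  1  2  3  2  3  2  0  1  2  0  1  0  1
Heap A: G(17) = 0.
Heap B: G(20) = 1.
Combined Grundy value = 0 ⊕ 1 = 1.

1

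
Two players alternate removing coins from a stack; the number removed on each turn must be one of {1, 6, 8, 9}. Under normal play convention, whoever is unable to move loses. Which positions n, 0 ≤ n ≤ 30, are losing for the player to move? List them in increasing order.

G(0) = 0
G(1) = mex{0} = 1
G(2) = mex{1} = 0
G(3) = mex{0} = 1
G(4) = mex{1} = 0
G(5) = mex{0} = 1
G(6) = mex{1,0} = 2
G(7) = mex{2,1} = 0
G(8) = mex{0,0,0} = 1
G(9) = mex{1,1,1,0} = 2
G(10) = mex{2,0,0,1} = 3
G(11) = mex{3,1,1,0} = 2
G(12) = mex{2,2,0,1} = 3
G(13) = mex{3,0,1,0} = 2
G(14) = mex{2,1,2,1} = 0
G(15) = mex{0,2,0,2} = 1
G(16) = mex{1,3,1,0} = 2
G(17) = mex{2,2,2,1} = 0
G(18) = mex{0,3,3,2} = 1
G(19) = mex{1,2,2,3} = 0
G(20) = mex{0,0,3,2} = 1
G(21) = mex{1,1,2,3} = 0
G(22) = mex{0,2,0,2} = 1
G(23) = mex{1,0,1,0} = 2
G(24) = mex{2,1,2,1} = 0
G(25) = mex{0,0,0,2} = 1
G(26) = mex{1,1,1,0} = 2
G(27) = mex{2,0,0,1} = 3
G(28) = mex{3,1,1,0} = 2
G(29) = mex{2,2,0,1} = 3
G(30) = mex{3,0,1,0} = 2
P-positions are exactly the n with G(n) = 0.

0, 2, 4, 7, 14, 17, 19, 21, 24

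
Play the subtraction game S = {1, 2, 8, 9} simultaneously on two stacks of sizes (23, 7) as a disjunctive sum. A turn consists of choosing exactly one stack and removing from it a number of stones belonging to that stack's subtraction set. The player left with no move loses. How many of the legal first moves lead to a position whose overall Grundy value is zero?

3

All stacks use S = {1, 2, 8, 9}:
G(0) = 0
G(1) = mex{0} = 1
G(2) = mex{1,0} = 2
G(3) = mex{2,1} = 0
G(4) = mex{0,2} = 1
G(5) = mex{1,0} = 2
G(6) = mex{2,1} = 0
G(7) = mex{0,2} = 1
G(8) = mex{1,0,0} = 2
G(9) = mex{2,1,1,0} = 3
G(10) = mex{3,2,2,1} = 0
G(11) = mex{0,3,0,2} = 1
G(12) = mex{1,0,1,0} = 2
G(13) = mex{2,1,2,1} = 0
G(14) = mex{0,2,0,2} = 1
G(15) = mex{1,0,1,0} = 2
G(16) = mex{2,1,2,1} = 0
G(17) = mex{0,2,3,2} = 1
G(18) = mex{1,0,0,3} = 2
G(19) = mex{2,1,1,0} = 3
G(20) = mex{3,2,2,1} = 0
G(21) = mex{0,3,0,2} = 1
G(22) = mex{1,0,1,0} = 2
G(23) = mex{2,1,2,1} = 0
Stack A: G(23) = 0.
Stack B: G(7) = 1.
Combined Grundy value = 0 ⊕ 1 = 1.
A winning move leaves total XOR = 0, i.e. changes one component's Grundy value g to g ⊕ X where X is the current total.
Stack A: need g' = 0⊕1 = 1. Options: 23−1→G=2, 23−2→G=1, 23−8→G=2, 23−9→G=1. Hits: 2.
Stack B: need g' = 1⊕1 = 0. Options: 7−1→G=0, 7−2→G=2. Hits: 1.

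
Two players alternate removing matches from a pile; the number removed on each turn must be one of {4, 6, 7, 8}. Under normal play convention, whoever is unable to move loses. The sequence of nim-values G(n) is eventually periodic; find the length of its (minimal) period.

12

n :  0  1  2  3  4  5  6  7  8  9 10 11 12 13 14 15 16 17 18 19 20 21 22 23 24 25
G :  0  0  0  0  1  1  1  1  2  2  2  2  0  0  0  0  1  1  1  1  2  2  2  2  0  0
G(n+12) = G(n) holds for n = 0,…,7 (a full window of length max(S) = 8), so the sequence is purely periodic with period 12.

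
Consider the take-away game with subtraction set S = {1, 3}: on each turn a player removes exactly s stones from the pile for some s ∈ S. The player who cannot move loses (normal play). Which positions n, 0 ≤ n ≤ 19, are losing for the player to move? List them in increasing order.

0, 2, 4, 6, 8, 10, 12, 14, 16, 18

n :  0  1  2  3  4  5  6  7  8  9 10 11 12 13 14 15 16 17 18 19
G :  0  1  0  1  0  1  0  1  0  1  0  1  0  1  0  1  0  1  0  1
P-positions are exactly the n with G(n) = 0.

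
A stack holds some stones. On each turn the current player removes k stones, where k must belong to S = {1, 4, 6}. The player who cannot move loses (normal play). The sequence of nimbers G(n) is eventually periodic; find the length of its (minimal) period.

5

n :  0  1  2  3  4  5  6  7  8  9 10 11 12 13 14
G :  0  1  0  1  2  0  1  0  1  2  0  1  0  1  2
G(n+5) = G(n) holds for n = 0,…,5 (a full window of length max(S) = 6), so the sequence is purely periodic with period 5.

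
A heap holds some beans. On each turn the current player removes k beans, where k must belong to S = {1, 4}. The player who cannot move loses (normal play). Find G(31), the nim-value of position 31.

G(0) = 0
G(1) = mex{0} = 1
G(2) = mex{1} = 0
G(3) = mex{0} = 1
G(4) = mex{1,0} = 2
G(5) = mex{2,1} = 0
G(6) = mex{0,0} = 1
G(7) = mex{1,1} = 0
G(8) = mex{0,2} = 1
G(9) = mex{1,0} = 2
G(10) = mex{2,1} = 0
G(11) = mex{0,0} = 1
G(12) = mex{1,1} = 0
G(13) = mex{0,2} = 1
G(14) = mex{1,0} = 2
G(15) = mex{2,1} = 0
G(16) = mex{0,0} = 1
G(17) = mex{1,1} = 0
G(18) = mex{0,2} = 1
G(19) = mex{1,0} = 2
G(20) = mex{2,1} = 0
G(21) = mex{0,0} = 1
G(22) = mex{1,1} = 0
G(23) = mex{0,2} = 1
G(24) = mex{1,0} = 2
G(25) = mex{2,1} = 0
G(26) = mex{0,0} = 1
G(27) = mex{1,1} = 0
G(28) = mex{0,2} = 1
G(29) = mex{1,0} = 2
G(30) = mex{2,1} = 0
G(31) = mex{0,0} = 1

1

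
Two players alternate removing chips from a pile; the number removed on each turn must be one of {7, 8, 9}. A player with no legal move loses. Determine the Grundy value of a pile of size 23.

n :  0  1  2  3  4  5  6  7  8  9 10 11 12 13 14 15 16 17 18 19 20 21 22 23
G :  0  0  0  0  0  0  0  1  1  1  1  1  1  1  2  2  0  0  0  0  0  0  0  1

1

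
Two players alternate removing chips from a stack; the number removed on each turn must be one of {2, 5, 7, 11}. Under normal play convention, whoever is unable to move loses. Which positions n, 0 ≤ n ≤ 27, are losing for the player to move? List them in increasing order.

0, 1, 4, 10, 13, 14, 22, 23, 26

G(0) = 0
G(1) = mex{} = 0
G(2) = mex{0} = 1
G(3) = mex{0} = 1
G(4) = mex{1} = 0
G(5) = mex{1,0} = 2
G(6) = mex{0,0} = 1
G(7) = mex{2,1,0} = 3
G(8) = mex{1,1,0} = 2
G(9) = mex{3,0,1} = 2
G(10) = mex{2,2,1} = 0
G(11) = mex{2,1,0,0} = 3
G(12) = mex{0,3,2,0} = 1
G(13) = mex{3,2,1,1} = 0
G(14) = mex{1,2,3,1} = 0
G(15) = mex{0,0,2,0} = 1
G(16) = mex{0,3,2,2} = 1
G(17) = mex{1,1,0,1} = 2
G(18) = mex{1,0,3,3} = 2
G(19) = mex{2,0,1,2} = 3
G(20) = mex{2,1,0,2} = 3
G(21) = mex{3,1,0,0} = 2
G(22) = mex{3,2,1,3} = 0
G(23) = mex{2,2,1,1} = 0
G(24) = mex{0,3,2,0} = 1
G(25) = mex{0,3,2,0} = 1
G(26) = mex{1,2,3,1} = 0
G(27) = mex{1,0,3,1} = 2
P-positions are exactly the n with G(n) = 0.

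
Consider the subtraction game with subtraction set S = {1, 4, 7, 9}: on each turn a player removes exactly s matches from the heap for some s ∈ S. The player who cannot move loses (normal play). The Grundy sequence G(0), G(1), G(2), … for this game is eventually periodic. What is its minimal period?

n :  0  1  2  3  4  5  6  7  8  9 10 11 12 13 14 15 16 17 18
G :  0  1  0  1  2  0  1  2  0  1  0  1  2  0  1  2  0  1  0
G(n+8) = G(n) holds for n = 0,…,8 (a full window of length max(S) = 9), so the sequence is purely periodic with period 8.

8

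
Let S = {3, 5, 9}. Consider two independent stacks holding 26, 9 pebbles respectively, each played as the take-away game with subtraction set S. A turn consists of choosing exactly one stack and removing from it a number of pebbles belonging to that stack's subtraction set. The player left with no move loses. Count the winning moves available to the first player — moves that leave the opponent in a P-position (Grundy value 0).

All stacks use S = {3, 5, 9}:
G(0) = 0
G(1) = mex{} = 0
G(2) = mex{} = 0
G(3) = mex{0} = 1
G(4) = mex{0} = 1
G(5) = mex{0,0} = 1
G(6) = mex{1,0} = 2
G(7) = mex{1,0} = 2
G(8) = mex{1,1} = 0
G(9) = mex{2,1,0} = 3
G(10) = mex{2,1,0} = 3
G(11) = mex{0,2,0} = 1
G(12) = mex{3,2,1} = 0
G(13) = mex{3,0,1} = 2
G(14) = mex{1,3,1} = 0
G(15) = mex{0,3,2} = 1
G(16) = mex{2,1,2} = 0
G(17) = mex{0,0,0} = 1
G(18) = mex{1,2,3} = 0
G(19) = mex{0,0,3} = 1
G(20) = mex{1,1,1} = 0
G(21) = mex{0,0,0} = 1
G(22) = mex{1,1,2} = 0
G(23) = mex{0,0,0} = 1
G(24) = mex{1,1,1} = 0
G(25) = mex{0,0,0} = 1
G(26) = mex{1,1,1} = 0
Stack A: G(26) = 0.
Stack B: G(9) = 3.
Combined Grundy value = 0 ⊕ 3 = 3.
A winning move leaves total XOR = 0, i.e. changes one component's Grundy value g to g ⊕ X where X is the current total.
Stack A: need g' = 0⊕3 = 3. Options: 26−3→G=1, 26−5→G=1, 26−9→G=1. Hits: 0.
Stack B: need g' = 3⊕3 = 0. Options: 9−3→G=2, 9−5→G=1, 9−9→G=0. Hits: 1.

1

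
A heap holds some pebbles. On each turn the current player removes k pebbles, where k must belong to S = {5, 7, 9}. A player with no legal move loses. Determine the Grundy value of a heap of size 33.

n :  0  1  2  3  4  5  6  7  8  9 10 11 12 13 14 15 16 17 18 19 20 21 22 23 24 25 26 27 28 29 30 31 32 33
G :  0  0  0  0  0  1  1  1  1  1  2  2  2  2  0  0  0  0  0  1  1  1  1  1  2  2  2  2  0  0  0  0  0  1

1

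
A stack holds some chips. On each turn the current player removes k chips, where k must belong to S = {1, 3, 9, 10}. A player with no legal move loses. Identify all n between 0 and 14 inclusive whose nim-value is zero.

0, 2, 4, 6, 8

n :  0  1  2  3  4  5  6  7  8  9 10 11 12 13 14
G :  0  1  0  1  0  1  0  1  0  1  2  3  2  3  2
P-positions are exactly the n with G(n) = 0.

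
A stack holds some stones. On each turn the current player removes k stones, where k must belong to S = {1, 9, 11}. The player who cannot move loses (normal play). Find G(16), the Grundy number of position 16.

0

G(0) = 0
G(1) = mex{0} = 1
G(2) = mex{1} = 0
G(3) = mex{0} = 1
G(4) = mex{1} = 0
G(5) = mex{0} = 1
G(6) = mex{1} = 0
G(7) = mex{0} = 1
G(8) = mex{1} = 0
G(9) = mex{0,0} = 1
G(10) = mex{1,1} = 0
G(11) = mex{0,0,0} = 1
G(12) = mex{1,1,1} = 0
G(13) = mex{0,0,0} = 1
G(14) = mex{1,1,1} = 0
G(15) = mex{0,0,0} = 1
G(16) = mex{1,1,1} = 0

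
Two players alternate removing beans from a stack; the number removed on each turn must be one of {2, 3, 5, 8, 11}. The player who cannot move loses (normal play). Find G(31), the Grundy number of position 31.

2

G(0) = 0
G(1) = mex{} = 0
G(2) = mex{0} = 1
G(3) = mex{0,0} = 1
G(4) = mex{1,0} = 2
G(5) = mex{1,1,0} = 2
G(6) = mex{2,1,0} = 3
G(7) = mex{2,2,1} = 0
G(8) = mex{3,2,1,0} = 4
G(9) = mex{0,3,2,0} = 1
G(10) = mex{4,0,2,1} = 3
G(11) = mex{1,4,3,1,0} = 2
G(12) = mex{3,1,0,2,0} = 4
G(13) = mex{2,3,4,2,1} = 0
G(14) = mex{4,2,1,3,1} = 0
G(15) = mex{0,4,3,0,2} = 1
G(16) = mex{0,0,2,4,2} = 1
G(17) = mex{1,0,4,1,3} = 2
G(18) = mex{1,1,0,3,0} = 2
G(19) = mex{2,1,0,2,4} = 3
G(20) = mex{2,2,1,4,1} = 0
G(21) = mex{3,2,1,0,3} = 4
G(22) = mex{0,3,2,0,2} = 1
G(23) = mex{4,0,2,1,4} = 3
G(24) = mex{1,4,3,1,0} = 2
G(25) = mex{3,1,0,2,0} = 4
G(26) = mex{2,3,4,2,1} = 0
G(27) = mex{4,2,1,3,1} = 0
G(28) = mex{0,4,3,0,2} = 1
G(29) = mex{0,0,2,4,2} = 1
G(30) = mex{1,0,4,1,3} = 2
G(31) = mex{1,1,0,3,0} = 2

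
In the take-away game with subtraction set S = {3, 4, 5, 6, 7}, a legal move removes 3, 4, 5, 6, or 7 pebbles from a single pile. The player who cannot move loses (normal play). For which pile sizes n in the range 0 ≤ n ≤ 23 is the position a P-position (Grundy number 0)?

G(0) = 0
G(1) = mex{} = 0
G(2) = mex{} = 0
G(3) = mex{0} = 1
G(4) = mex{0,0} = 1
G(5) = mex{0,0,0} = 1
G(6) = mex{1,0,0,0} = 2
G(7) = mex{1,1,0,0,0} = 2
G(8) = mex{1,1,1,0,0} = 2
G(9) = mex{2,1,1,1,0} = 3
G(10) = mex{2,2,1,1,1} = 0
G(11) = mex{2,2,2,1,1} = 0
G(12) = mex{3,2,2,2,1} = 0
G(13) = mex{0,3,2,2,2} = 1
G(14) = mex{0,0,3,2,2} = 1
G(15) = mex{0,0,0,3,2} = 1
G(16) = mex{1,0,0,0,3} = 2
G(17) = mex{1,1,0,0,0} = 2
G(18) = mex{1,1,1,0,0} = 2
G(19) = mex{2,1,1,1,0} = 3
G(20) = mex{2,2,1,1,1} = 0
G(21) = mex{2,2,2,1,1} = 0
G(22) = mex{3,2,2,2,1} = 0
G(23) = mex{0,3,2,2,2} = 1
P-positions are exactly the n with G(n) = 0.

0, 1, 2, 10, 11, 12, 20, 21, 22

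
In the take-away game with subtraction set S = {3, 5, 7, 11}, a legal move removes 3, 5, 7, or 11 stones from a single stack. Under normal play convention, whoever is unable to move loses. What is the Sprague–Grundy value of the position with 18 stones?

0

G(0) = 0
G(1) = mex{} = 0
G(2) = mex{} = 0
G(3) = mex{0} = 1
G(4) = mex{0} = 1
G(5) = mex{0,0} = 1
G(6) = mex{1,0} = 2
G(7) = mex{1,0,0} = 2
G(8) = mex{1,1,0} = 2
G(9) = mex{2,1,0} = 3
G(10) = mex{2,1,1} = 0
G(11) = mex{2,2,1,0} = 3
G(12) = mex{3,2,1,0} = 4
G(13) = mex{0,2,2,0} = 1
G(14) = mex{3,3,2,1} = 0
G(15) = mex{4,0,2,1} = 3
G(16) = mex{1,3,3,1} = 0
G(17) = mex{0,4,0,2} = 1
G(18) = mex{3,1,3,2} = 0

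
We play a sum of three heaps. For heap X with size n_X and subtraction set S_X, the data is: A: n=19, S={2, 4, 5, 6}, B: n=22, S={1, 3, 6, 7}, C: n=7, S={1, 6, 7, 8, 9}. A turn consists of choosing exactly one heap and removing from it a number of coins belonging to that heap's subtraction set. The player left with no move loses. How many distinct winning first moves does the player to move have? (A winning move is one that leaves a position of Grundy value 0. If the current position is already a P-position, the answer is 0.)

0

Heap A, S = {2, 4, 5, 6}:
G(0) = 0
G(1) = mex{} = 0
G(2) = mex{0} = 1
G(3) = mex{0} = 1
G(4) = mex{1,0} = 2
G(5) = mex{1,0,0} = 2
G(6) = mex{2,1,0,0} = 3
G(7) = mex{2,1,1,0} = 3
G(8) = mex{3,2,1,1} = 0
G(9) = mex{3,2,2,1} = 0
G(10) = mex{0,3,2,2} = 1
G(11) = mex{0,3,3,2} = 1
G(12) = mex{1,0,3,3} = 2
G(13) = mex{1,0,0,3} = 2
G(14) = mex{2,1,0,0} = 3
G(15) = mex{2,1,1,0} = 3
G(16) = mex{3,2,1,1} = 0
G(17) = mex{3,2,2,1} = 0
G(18) = mex{0,3,2,2} = 1
G(19) = mex{0,3,3,2} = 1
G_A(19) = 1.
Heap B, S = {1, 3, 6, 7}:
n :  0  1  2  3  4  5  6  7  8  9 10 11 12 13 14 15 16 17 18 19 20 21 22
G :  0  1  0  1  0  1  2  3  2  3  2  3  0  1  0  1  0  1  2  3  2  3  2
G_B(22) = 2.
Heap C, S = {1, 6, 7, 8, 9}:
n : 0 1 2 3 4 5 6 7
G : 0 1 0 1 0 1 2 3
G_C(7) = 3.
Combined Grundy value = 1 ⊕ 2 ⊕ 3 = 0.
A winning move leaves total XOR = 0, i.e. changes one component's Grundy value g to g ⊕ X where X is the current total.
Heap A: target g' = 1⊕0 = 1, but every legal move changes the Grundy value (mex property), so 0 moves.
Heap B: target g' = 2⊕0 = 2, but every legal move changes the Grundy value (mex property), so 0 moves.
Heap C: target g' = 3⊕0 = 3, but every legal move changes the Grundy value (mex property), so 0 moves.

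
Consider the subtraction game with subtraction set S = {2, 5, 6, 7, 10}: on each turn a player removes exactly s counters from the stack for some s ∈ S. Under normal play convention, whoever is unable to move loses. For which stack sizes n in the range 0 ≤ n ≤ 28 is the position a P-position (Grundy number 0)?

0, 1, 4, 12, 13, 16, 24, 25, 28

G(0) = 0
G(1) = mex{} = 0
G(2) = mex{0} = 1
G(3) = mex{0} = 1
G(4) = mex{1} = 0
G(5) = mex{1,0} = 2
G(6) = mex{0,0,0} = 1
G(7) = mex{2,1,0,0} = 3
G(8) = mex{1,1,1,0} = 2
G(9) = mex{3,0,1,1} = 2
G(10) = mex{2,2,0,1,0} = 3
G(11) = mex{2,1,2,0,0} = 3
G(12) = mex{3,3,1,2,1} = 0
G(13) = mex{3,2,3,1,1} = 0
G(14) = mex{0,2,2,3,0} = 1
G(15) = mex{0,3,2,2,2} = 1
G(16) = mex{1,3,3,2,1} = 0
G(17) = mex{1,0,3,3,3} = 2
G(18) = mex{0,0,0,3,2} = 1
G(19) = mex{2,1,0,0,2} = 3
G(20) = mex{1,1,1,0,3} = 2
G(21) = mex{3,0,1,1,3} = 2
G(22) = mex{2,2,0,1,0} = 3
G(23) = mex{2,1,2,0,0} = 3
G(24) = mex{3,3,1,2,1} = 0
G(25) = mex{3,2,3,1,1} = 0
G(26) = mex{0,2,2,3,0} = 1
G(27) = mex{0,3,2,2,2} = 1
G(28) = mex{1,3,3,2,1} = 0
P-positions are exactly the n with G(n) = 0.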